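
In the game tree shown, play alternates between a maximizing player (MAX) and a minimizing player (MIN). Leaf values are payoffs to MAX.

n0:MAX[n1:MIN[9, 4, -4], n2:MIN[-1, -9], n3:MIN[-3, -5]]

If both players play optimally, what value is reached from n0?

n1 (MIN): min(9, 4, -4) = -4
n2 (MIN): min(-1, -9) = -9
n3 (MIN): min(-3, -5) = -5
n0 (MAX): max(-4, -9, -5) = -4

-4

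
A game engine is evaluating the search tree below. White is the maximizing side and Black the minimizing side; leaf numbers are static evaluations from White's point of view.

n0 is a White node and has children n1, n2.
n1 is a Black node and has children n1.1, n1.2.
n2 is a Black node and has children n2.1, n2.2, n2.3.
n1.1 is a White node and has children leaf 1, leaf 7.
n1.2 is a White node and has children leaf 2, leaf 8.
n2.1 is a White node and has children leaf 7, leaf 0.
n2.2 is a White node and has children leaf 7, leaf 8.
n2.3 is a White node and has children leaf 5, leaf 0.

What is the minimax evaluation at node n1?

n1.1 (White): max(1, 7) = 7
n1.2 (White): max(2, 8) = 8
n1 (Black): min(7, 8) = 7

7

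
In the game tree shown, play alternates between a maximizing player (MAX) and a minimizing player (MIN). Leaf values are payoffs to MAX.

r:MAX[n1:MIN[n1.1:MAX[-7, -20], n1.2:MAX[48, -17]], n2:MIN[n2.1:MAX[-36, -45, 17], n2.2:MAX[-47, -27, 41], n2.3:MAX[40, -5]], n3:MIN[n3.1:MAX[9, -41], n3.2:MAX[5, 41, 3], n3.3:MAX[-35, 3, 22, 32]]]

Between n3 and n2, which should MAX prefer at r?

n3.1 (MAX): max(9, -41) = 9
n3.2 (MAX): max(5, 41, 3) = 41
n3.3 (MAX): max(-35, 3, 22, 32) = 32
n3 (MIN): min(9, 41, 32) = 9
n2.1 (MAX): max(-36, -45, 17) = 17
n2.2 (MAX): max(-47, -27, 41) = 41
n2.3 (MAX): max(40, -5) = 40
n2 (MIN): min(17, 41, 40) = 17
MAX prefers the higher value; n3=9, n2=17. n2 is better since 17 > 9.

n2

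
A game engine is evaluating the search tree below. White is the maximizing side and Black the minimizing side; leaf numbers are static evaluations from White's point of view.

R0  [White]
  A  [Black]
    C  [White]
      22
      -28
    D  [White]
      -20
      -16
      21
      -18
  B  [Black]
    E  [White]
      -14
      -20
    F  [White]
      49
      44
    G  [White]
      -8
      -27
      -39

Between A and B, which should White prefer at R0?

A

C (White): max(22, -28) = 22
D (White): max(-20, -16, 21, -18) = 21
A (Black): min(22, 21) = 21
E (White): max(-14, -20) = -14
F (White): max(49, 44) = 49
G (White): max(-8, -27, -39) = -8
B (Black): min(-14, 49, -8) = -14
White prefers the higher value; A=21, B=-14. A is better since 21 > -14.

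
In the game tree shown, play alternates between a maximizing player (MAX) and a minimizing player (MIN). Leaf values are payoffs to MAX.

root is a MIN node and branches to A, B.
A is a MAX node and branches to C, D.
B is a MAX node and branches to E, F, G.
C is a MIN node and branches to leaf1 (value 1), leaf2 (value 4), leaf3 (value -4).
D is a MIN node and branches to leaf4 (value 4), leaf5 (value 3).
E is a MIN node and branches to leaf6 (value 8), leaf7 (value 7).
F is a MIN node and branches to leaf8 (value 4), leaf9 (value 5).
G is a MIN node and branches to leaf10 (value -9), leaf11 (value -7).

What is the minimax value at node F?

F (MIN): min(4, 5) = 4

4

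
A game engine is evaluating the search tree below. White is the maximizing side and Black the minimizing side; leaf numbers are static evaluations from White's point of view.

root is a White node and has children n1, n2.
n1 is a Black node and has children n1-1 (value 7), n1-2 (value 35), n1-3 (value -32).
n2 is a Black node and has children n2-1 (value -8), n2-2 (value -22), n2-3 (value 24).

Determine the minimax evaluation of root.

-22

n1 (Black): min(7, 35, -32) = -32
n2 (Black): min(-8, -22, 24) = -22
root (White): max(-32, -22) = -22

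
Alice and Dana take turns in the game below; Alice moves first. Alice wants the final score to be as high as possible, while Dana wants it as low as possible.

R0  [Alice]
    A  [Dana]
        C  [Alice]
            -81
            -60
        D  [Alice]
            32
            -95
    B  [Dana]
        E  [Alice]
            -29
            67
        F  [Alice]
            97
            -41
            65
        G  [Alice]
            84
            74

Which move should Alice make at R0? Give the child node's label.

C (Alice): max(-81, -60) = -60
D (Alice): max(32, -95) = 32
A (Dana): min(-60, 32) = -60
E (Alice): max(-29, 67) = 67
F (Alice): max(97, -41, 65) = 97
G (Alice): max(84, 74) = 84
B (Dana): min(67, 97, 84) = 67
R0 (Alice): max(-60, 67) = 67
Alice at R0 wants the highest of {A=-60, B=67}, so chooses B.

B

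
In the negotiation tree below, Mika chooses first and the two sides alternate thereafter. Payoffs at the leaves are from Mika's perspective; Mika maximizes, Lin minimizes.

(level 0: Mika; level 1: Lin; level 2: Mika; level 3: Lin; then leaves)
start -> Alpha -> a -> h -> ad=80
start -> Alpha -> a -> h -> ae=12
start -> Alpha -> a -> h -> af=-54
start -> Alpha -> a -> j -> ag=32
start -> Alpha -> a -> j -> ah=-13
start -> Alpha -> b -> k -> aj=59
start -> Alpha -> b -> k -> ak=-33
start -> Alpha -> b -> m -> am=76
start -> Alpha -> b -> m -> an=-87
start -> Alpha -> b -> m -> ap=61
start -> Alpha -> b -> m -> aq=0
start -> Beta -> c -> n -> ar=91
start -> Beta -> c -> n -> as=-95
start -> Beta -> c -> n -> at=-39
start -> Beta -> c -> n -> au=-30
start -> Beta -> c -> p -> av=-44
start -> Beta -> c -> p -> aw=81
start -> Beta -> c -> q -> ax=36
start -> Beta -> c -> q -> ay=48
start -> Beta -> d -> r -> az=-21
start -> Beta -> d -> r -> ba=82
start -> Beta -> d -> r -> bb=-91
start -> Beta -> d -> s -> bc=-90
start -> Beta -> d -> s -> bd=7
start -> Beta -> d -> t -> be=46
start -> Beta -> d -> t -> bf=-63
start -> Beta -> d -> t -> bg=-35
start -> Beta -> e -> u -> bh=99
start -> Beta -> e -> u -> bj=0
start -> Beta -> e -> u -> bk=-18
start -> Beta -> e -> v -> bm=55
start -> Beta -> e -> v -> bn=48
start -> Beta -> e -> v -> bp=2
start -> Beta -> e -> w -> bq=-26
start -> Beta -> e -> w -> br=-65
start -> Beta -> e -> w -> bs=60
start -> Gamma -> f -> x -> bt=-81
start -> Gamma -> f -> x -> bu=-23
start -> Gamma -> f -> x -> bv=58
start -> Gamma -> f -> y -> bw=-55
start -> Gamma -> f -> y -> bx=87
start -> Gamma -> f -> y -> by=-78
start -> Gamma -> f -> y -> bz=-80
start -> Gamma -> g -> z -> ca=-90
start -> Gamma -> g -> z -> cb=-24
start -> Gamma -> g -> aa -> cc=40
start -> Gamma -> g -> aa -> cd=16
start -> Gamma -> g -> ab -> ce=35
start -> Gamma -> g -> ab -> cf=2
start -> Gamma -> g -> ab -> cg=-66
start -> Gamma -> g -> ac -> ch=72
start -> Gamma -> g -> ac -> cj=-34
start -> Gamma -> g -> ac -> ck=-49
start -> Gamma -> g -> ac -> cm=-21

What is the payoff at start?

h (Lin): min(80, 12, -54) = -54
j (Lin): min(32, -13) = -13
a (Mika): max(-54, -13) = -13
k (Lin): min(59, -33) = -33
m (Lin): min(76, -87, 61, 0) = -87
b (Mika): max(-33, -87) = -33
Alpha (Lin): min(-13, -33) = -33
n (Lin): min(91, -95, -39, -30) = -95
p (Lin): min(-44, 81) = -44
q (Lin): min(36, 48) = 36
c (Mika): max(-95, -44, 36) = 36
r (Lin): min(-21, 82, -91) = -91
s (Lin): min(-90, 7) = -90
t (Lin): min(46, -63, -35) = -63
d (Mika): max(-91, -90, -63) = -63
u (Lin): min(99, 0, -18) = -18
v (Lin): min(55, 48, 2) = 2
w (Lin): min(-26, -65, 60) = -65
e (Mika): max(-18, 2, -65) = 2
Beta (Lin): min(36, -63, 2) = -63
x (Lin): min(-81, -23, 58) = -81
y (Lin): min(-55, 87, -78, -80) = -80
f (Mika): max(-81, -80) = -80
z (Lin): min(-90, -24) = -90
aa (Lin): min(40, 16) = 16
ab (Lin): min(35, 2, -66) = -66
ac (Lin): min(72, -34, -49, -21) = -49
g (Mika): max(-90, 16, -66, -49) = 16
Gamma (Lin): min(-80, 16) = -80
start (Mika): max(-33, -63, -80) = -33

-33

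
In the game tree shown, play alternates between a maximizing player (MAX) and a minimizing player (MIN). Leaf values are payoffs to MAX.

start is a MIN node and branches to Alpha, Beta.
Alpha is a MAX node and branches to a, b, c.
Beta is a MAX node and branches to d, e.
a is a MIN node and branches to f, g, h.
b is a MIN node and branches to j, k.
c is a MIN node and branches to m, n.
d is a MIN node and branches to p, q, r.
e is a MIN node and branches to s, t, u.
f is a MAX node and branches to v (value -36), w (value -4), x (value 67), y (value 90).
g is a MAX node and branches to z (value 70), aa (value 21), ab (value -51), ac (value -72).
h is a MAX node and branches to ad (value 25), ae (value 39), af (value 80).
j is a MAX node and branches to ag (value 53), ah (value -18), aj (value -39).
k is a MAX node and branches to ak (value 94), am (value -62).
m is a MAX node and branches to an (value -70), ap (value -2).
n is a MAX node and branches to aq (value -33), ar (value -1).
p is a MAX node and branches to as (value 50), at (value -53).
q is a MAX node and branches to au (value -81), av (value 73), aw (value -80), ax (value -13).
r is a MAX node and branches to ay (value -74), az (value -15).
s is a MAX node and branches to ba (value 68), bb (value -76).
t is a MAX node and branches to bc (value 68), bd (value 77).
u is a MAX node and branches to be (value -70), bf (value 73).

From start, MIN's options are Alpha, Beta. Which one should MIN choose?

Beta

f (MAX): max(-36, -4, 67, 90) = 90
g (MAX): max(70, 21, -51, -72) = 70
h (MAX): max(25, 39, 80) = 80
a (MIN): min(90, 70, 80) = 70
j (MAX): max(53, -18, -39) = 53
k (MAX): max(94, -62) = 94
b (MIN): min(53, 94) = 53
m (MAX): max(-70, -2) = -2
n (MAX): max(-33, -1) = -1
c (MIN): min(-2, -1) = -2
Alpha (MAX): max(70, 53, -2) = 70
p (MAX): max(50, -53) = 50
q (MAX): max(-81, 73, -80, -13) = 73
r (MAX): max(-74, -15) = -15
d (MIN): min(50, 73, -15) = -15
s (MAX): max(68, -76) = 68
t (MAX): max(68, 77) = 77
u (MAX): max(-70, 73) = 73
e (MIN): min(68, 77, 73) = 68
Beta (MAX): max(-15, 68) = 68
start (MIN): min(70, 68) = 68
MIN at start wants the lowest of {Alpha=70, Beta=68}, so chooses Beta.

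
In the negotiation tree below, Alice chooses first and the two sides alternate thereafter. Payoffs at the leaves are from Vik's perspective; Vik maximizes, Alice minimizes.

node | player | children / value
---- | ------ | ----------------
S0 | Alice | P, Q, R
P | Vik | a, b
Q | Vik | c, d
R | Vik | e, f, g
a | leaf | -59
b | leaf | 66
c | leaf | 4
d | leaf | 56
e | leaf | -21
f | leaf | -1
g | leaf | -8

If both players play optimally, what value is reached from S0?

P (Vik): max(-59, 66) = 66
Q (Vik): max(4, 56) = 56
R (Vik): max(-21, -1, -8) = -1
S0 (Alice): min(66, 56, -1) = -1

-1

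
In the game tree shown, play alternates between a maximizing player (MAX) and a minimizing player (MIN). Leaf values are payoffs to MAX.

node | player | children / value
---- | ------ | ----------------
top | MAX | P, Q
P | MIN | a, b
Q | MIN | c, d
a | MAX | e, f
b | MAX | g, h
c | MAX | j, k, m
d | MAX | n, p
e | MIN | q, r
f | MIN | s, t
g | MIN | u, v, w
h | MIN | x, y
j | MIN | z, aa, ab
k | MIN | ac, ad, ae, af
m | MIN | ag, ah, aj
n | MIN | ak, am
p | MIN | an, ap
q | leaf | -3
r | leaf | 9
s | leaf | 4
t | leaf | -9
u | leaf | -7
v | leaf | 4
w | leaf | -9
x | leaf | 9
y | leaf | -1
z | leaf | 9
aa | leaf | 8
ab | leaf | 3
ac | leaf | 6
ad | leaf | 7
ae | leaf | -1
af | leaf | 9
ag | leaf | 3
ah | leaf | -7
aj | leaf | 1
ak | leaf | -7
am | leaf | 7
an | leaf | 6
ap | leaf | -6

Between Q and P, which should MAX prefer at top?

j (MIN): min(9, 8, 3) = 3
k (MIN): min(6, 7, -1, 9) = -1
m (MIN): min(3, -7, 1) = -7
c (MAX): max(3, -1, -7) = 3
n (MIN): min(-7, 7) = -7
p (MIN): min(6, -6) = -6
d (MAX): max(-7, -6) = -6
Q (MIN): min(3, -6) = -6
e (MIN): min(-3, 9) = -3
f (MIN): min(4, -9) = -9
a (MAX): max(-3, -9) = -3
g (MIN): min(-7, 4, -9) = -9
h (MIN): min(9, -1) = -1
b (MAX): max(-9, -1) = -1
P (MIN): min(-3, -1) = -3
MAX prefers the higher value; Q=-6, P=-3. P is better since -3 > -6.

P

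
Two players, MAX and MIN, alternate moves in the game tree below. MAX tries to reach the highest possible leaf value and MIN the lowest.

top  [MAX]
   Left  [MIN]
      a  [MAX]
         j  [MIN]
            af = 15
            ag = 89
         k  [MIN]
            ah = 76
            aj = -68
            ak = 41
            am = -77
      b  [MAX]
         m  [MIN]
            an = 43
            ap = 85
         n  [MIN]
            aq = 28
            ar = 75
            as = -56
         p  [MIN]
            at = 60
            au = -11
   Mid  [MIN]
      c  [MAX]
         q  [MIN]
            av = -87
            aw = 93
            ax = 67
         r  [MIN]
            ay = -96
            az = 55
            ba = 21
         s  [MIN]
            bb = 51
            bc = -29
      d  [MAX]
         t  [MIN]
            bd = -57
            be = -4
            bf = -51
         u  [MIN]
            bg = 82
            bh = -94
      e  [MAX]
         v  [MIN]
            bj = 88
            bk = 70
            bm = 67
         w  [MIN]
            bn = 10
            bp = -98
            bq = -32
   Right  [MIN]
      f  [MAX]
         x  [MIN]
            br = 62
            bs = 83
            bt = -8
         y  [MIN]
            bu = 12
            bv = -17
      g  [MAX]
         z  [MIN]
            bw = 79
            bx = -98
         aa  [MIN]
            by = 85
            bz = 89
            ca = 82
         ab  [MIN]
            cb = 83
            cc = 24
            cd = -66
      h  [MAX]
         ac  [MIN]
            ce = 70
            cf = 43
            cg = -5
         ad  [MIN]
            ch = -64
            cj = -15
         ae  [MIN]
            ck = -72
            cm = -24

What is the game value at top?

j (MIN): min(15, 89) = 15
k (MIN): min(76, -68, 41, -77) = -77
a (MAX): max(15, -77) = 15
m (MIN): min(43, 85) = 43
n (MIN): min(28, 75, -56) = -56
p (MIN): min(60, -11) = -11
b (MAX): max(43, -56, -11) = 43
Left (MIN): min(15, 43) = 15
q (MIN): min(-87, 93, 67) = -87
r (MIN): min(-96, 55, 21) = -96
s (MIN): min(51, -29) = -29
c (MAX): max(-87, -96, -29) = -29
t (MIN): min(-57, -4, -51) = -57
u (MIN): min(82, -94) = -94
d (MAX): max(-57, -94) = -57
v (MIN): min(88, 70, 67) = 67
w (MIN): min(10, -98, -32) = -98
e (MAX): max(67, -98) = 67
Mid (MIN): min(-29, -57, 67) = -57
x (MIN): min(62, 83, -8) = -8
y (MIN): min(12, -17) = -17
f (MAX): max(-8, -17) = -8
z (MIN): min(79, -98) = -98
aa (MIN): min(85, 89, 82) = 82
ab (MIN): min(83, 24, -66) = -66
g (MAX): max(-98, 82, -66) = 82
ac (MIN): min(70, 43, -5) = -5
ad (MIN): min(-64, -15) = -64
ae (MIN): min(-72, -24) = -72
h (MAX): max(-5, -64, -72) = -5
Right (MIN): min(-8, 82, -5) = -8
top (MAX): max(15, -57, -8) = 15

15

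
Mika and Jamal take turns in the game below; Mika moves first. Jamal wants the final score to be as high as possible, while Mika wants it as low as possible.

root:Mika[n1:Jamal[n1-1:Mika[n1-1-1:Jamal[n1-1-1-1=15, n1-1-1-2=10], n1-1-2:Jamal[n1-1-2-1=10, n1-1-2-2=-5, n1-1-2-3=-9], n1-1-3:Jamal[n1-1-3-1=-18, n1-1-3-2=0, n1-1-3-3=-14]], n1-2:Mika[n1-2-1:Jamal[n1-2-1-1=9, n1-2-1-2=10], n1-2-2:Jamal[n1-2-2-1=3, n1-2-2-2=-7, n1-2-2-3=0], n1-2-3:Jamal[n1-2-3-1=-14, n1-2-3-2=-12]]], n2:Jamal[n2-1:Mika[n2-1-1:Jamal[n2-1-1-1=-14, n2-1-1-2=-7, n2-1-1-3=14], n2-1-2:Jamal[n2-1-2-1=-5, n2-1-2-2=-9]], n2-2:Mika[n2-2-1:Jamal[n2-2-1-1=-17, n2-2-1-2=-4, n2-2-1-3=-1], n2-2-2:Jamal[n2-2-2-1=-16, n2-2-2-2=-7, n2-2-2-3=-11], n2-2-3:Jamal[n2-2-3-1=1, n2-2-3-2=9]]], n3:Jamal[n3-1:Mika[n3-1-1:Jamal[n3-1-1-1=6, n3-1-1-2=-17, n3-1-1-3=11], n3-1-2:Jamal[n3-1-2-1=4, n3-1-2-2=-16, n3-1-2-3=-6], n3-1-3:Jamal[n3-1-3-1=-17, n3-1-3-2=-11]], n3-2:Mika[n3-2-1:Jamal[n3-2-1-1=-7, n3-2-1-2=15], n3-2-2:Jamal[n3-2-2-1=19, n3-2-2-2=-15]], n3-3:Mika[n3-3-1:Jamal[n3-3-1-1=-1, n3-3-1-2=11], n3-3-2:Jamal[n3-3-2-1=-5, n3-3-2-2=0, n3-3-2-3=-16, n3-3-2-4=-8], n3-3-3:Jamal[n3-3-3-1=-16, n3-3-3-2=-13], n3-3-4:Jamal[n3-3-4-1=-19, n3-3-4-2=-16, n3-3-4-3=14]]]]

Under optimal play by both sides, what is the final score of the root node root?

n1-1-1 (Jamal): max(15, 10) = 15
n1-1-2 (Jamal): max(10, -5, -9) = 10
n1-1-3 (Jamal): max(-18, 0, -14) = 0
n1-1 (Mika): min(15, 10, 0) = 0
n1-2-1 (Jamal): max(9, 10) = 10
n1-2-2 (Jamal): max(3, -7, 0) = 3
n1-2-3 (Jamal): max(-14, -12) = -12
n1-2 (Mika): min(10, 3, -12) = -12
n1 (Jamal): max(0, -12) = 0
n2-1-1 (Jamal): max(-14, -7, 14) = 14
n2-1-2 (Jamal): max(-5, -9) = -5
n2-1 (Mika): min(14, -5) = -5
n2-2-1 (Jamal): max(-17, -4, -1) = -1
n2-2-2 (Jamal): max(-16, -7, -11) = -7
n2-2-3 (Jamal): max(1, 9) = 9
n2-2 (Mika): min(-1, -7, 9) = -7
n2 (Jamal): max(-5, -7) = -5
n3-1-1 (Jamal): max(6, -17, 11) = 11
n3-1-2 (Jamal): max(4, -16, -6) = 4
n3-1-3 (Jamal): max(-17, -11) = -11
n3-1 (Mika): min(11, 4, -11) = -11
n3-2-1 (Jamal): max(-7, 15) = 15
n3-2-2 (Jamal): max(19, -15) = 19
n3-2 (Mika): min(15, 19) = 15
n3-3-1 (Jamal): max(-1, 11) = 11
n3-3-2 (Jamal): max(-5, 0, -16, -8) = 0
n3-3-3 (Jamal): max(-16, -13) = -13
n3-3-4 (Jamal): max(-19, -16, 14) = 14
n3-3 (Mika): min(11, 0, -13, 14) = -13
n3 (Jamal): max(-11, 15, -13) = 15
root (Mika): min(0, -5, 15) = -5

-5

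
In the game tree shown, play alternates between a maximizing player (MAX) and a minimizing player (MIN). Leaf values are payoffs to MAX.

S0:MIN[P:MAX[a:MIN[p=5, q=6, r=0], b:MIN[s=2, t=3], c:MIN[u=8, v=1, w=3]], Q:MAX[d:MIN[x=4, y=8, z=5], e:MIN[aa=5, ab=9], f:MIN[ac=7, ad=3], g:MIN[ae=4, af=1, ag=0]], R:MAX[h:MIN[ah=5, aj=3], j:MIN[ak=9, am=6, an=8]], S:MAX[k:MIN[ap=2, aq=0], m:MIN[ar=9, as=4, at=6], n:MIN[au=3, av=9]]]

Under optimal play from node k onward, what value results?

k (MIN): min(2, 0) = 0

0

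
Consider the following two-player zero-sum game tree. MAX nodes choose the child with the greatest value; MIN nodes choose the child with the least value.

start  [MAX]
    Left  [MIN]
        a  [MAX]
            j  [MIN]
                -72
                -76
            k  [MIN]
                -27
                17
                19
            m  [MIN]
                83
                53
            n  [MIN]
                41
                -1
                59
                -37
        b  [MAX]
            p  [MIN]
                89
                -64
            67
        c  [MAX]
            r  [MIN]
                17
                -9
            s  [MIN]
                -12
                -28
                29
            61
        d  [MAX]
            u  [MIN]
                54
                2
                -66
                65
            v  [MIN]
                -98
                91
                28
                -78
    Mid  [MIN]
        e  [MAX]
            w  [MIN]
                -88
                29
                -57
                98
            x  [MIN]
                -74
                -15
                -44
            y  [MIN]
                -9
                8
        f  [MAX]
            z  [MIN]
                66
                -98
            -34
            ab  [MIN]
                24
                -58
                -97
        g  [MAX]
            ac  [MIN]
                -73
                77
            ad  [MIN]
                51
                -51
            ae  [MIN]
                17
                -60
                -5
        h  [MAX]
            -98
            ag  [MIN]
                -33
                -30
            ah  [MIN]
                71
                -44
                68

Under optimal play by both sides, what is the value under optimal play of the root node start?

j (MIN): min(-72, -76) = -76
k (MIN): min(-27, 17, 19) = -27
m (MIN): min(83, 53) = 53
n (MIN): min(41, -1, 59, -37) = -37
a (MAX): max(-76, -27, 53, -37) = 53
p (MIN): min(89, -64) = -64
b (MAX): max(-64, 67) = 67
r (MIN): min(17, -9) = -9
s (MIN): min(-12, -28, 29) = -28
c (MAX): max(-9, -28, 61) = 61
u (MIN): min(54, 2, -66, 65) = -66
v (MIN): min(-98, 91, 28, -78) = -98
d (MAX): max(-66, -98) = -66
Left (MIN): min(53, 67, 61, -66) = -66
w (MIN): min(-88, 29, -57, 98) = -88
x (MIN): min(-74, -15, -44) = -74
y (MIN): min(-9, 8) = -9
e (MAX): max(-88, -74, -9) = -9
z (MIN): min(66, -98) = -98
ab (MIN): min(24, -58, -97) = -97
f (MAX): max(-98, -34, -97) = -34
ac (MIN): min(-73, 77) = -73
ad (MIN): min(51, -51) = -51
ae (MIN): min(17, -60, -5) = -60
g (MAX): max(-73, -51, -60) = -51
ag (MIN): min(-33, -30) = -33
ah (MIN): min(71, -44, 68) = -44
h (MAX): max(-98, -33, -44) = -33
Mid (MIN): min(-9, -34, -51, -33) = -51
start (MAX): max(-66, -51) = -51

-51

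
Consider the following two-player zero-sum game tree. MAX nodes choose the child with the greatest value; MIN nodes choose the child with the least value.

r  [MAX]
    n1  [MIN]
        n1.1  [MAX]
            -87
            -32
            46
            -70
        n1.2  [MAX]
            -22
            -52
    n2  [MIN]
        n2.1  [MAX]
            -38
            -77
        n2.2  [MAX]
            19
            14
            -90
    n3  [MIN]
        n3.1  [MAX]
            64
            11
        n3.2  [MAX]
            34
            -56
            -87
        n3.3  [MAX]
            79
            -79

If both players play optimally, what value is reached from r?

34

n1.1 (MAX): max(-87, -32, 46, -70) = 46
n1.2 (MAX): max(-22, -52) = -22
n1 (MIN): min(46, -22) = -22
n2.1 (MAX): max(-38, -77) = -38
n2.2 (MAX): max(19, 14, -90) = 19
n2 (MIN): min(-38, 19) = -38
n3.1 (MAX): max(64, 11) = 64
n3.2 (MAX): max(34, -56, -87) = 34
n3.3 (MAX): max(79, -79) = 79
n3 (MIN): min(64, 34, 79) = 34
r (MAX): max(-22, -38, 34) = 34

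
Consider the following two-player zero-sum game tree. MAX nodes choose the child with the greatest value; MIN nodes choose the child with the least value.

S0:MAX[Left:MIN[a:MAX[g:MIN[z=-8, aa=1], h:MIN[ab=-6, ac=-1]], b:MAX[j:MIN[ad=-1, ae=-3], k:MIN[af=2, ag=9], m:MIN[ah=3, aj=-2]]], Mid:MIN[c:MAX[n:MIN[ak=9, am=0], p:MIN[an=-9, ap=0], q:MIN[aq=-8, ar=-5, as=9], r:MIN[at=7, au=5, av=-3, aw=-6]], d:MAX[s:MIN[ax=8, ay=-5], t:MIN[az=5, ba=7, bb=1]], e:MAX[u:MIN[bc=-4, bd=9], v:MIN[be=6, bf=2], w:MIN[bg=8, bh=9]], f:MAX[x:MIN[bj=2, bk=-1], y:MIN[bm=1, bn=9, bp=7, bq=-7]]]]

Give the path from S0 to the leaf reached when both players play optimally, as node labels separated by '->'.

g (MIN): min(-8, 1) = -8
h (MIN): min(-6, -1) = -6
a (MAX): max(-8, -6) = -6
j (MIN): min(-1, -3) = -3
k (MIN): min(2, 9) = 2
m (MIN): min(3, -2) = -2
b (MAX): max(-3, 2, -2) = 2
Left (MIN): min(-6, 2) = -6
n (MIN): min(9, 0) = 0
p (MIN): min(-9, 0) = -9
q (MIN): min(-8, -5, 9) = -8
r (MIN): min(7, 5, -3, -6) = -6
c (MAX): max(0, -9, -8, -6) = 0
s (MIN): min(8, -5) = -5
t (MIN): min(5, 7, 1) = 1
d (MAX): max(-5, 1) = 1
u (MIN): min(-4, 9) = -4
v (MIN): min(6, 2) = 2
w (MIN): min(8, 9) = 8
e (MAX): max(-4, 2, 8) = 8
x (MIN): min(2, -1) = -1
y (MIN): min(1, 9, 7, -7) = -7
f (MAX): max(-1, -7) = -1
Mid (MIN): min(0, 1, 8, -1) = -1
S0 (MAX): max(-6, -1) = -1
At S0, MAX picks Mid (highest: -1).
At Mid, MIN picks f (lowest: -1).
At f, MAX picks x (highest: -1).
At x, MIN picks bk (lowest: -1).
Terminal value -1.

S0 -> Mid -> f -> x -> bk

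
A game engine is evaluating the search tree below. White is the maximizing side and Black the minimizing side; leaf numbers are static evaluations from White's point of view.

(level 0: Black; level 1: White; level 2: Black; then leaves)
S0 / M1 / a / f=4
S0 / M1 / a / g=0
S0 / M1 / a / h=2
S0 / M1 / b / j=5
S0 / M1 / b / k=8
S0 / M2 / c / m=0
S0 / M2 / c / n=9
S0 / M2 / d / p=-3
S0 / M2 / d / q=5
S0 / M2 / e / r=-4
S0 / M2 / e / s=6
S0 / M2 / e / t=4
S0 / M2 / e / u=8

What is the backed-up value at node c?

c (Black): min(0, 9) = 0

0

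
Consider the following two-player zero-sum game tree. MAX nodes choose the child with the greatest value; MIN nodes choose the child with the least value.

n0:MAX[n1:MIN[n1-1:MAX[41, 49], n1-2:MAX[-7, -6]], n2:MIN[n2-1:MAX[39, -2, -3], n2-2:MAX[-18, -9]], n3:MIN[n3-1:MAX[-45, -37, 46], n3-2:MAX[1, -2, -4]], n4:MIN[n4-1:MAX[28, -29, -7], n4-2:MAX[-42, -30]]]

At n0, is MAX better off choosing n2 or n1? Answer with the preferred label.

n2-1 (MAX): max(39, -2, -3) = 39
n2-2 (MAX): max(-18, -9) = -9
n2 (MIN): min(39, -9) = -9
n1-1 (MAX): max(41, 49) = 49
n1-2 (MAX): max(-7, -6) = -6
n1 (MIN): min(49, -6) = -6
MAX prefers the higher value; n2=-9, n1=-6. n1 is better since -6 > -9.

n1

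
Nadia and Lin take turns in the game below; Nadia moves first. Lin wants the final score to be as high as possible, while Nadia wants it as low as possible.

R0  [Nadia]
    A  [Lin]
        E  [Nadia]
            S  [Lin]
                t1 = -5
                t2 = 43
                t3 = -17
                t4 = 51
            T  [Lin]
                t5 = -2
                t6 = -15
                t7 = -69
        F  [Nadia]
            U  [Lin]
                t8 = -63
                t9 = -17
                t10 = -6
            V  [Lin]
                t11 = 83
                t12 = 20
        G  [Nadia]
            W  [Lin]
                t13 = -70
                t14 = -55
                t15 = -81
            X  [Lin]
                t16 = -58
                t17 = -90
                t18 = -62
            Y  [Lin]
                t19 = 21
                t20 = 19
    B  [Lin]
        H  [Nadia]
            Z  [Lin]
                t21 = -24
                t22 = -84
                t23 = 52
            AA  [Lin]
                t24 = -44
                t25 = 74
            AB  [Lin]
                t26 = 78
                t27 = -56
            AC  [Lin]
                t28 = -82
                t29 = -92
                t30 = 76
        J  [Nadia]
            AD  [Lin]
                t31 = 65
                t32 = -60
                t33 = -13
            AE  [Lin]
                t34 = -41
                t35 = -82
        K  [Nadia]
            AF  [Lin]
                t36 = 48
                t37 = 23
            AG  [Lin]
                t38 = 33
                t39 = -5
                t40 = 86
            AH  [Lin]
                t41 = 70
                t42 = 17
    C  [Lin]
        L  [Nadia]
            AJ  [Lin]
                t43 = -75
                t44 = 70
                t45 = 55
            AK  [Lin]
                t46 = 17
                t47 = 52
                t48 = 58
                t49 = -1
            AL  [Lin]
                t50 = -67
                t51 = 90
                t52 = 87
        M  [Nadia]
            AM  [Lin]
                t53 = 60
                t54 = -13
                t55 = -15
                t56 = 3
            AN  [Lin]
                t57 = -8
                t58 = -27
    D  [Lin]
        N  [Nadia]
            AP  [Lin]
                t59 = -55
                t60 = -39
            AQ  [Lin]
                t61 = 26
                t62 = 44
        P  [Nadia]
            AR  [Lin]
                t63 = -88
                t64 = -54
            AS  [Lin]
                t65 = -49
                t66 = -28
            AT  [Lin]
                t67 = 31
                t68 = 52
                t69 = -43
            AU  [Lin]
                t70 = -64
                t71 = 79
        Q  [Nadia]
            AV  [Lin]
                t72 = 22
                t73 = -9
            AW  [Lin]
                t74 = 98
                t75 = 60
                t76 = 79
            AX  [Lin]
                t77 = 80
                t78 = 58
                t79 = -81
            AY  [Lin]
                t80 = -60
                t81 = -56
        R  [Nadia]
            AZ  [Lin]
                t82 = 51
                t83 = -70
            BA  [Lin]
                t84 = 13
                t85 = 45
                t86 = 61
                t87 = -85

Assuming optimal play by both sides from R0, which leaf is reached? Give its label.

S (Lin): max(-5, 43, -17, 51) = 51
T (Lin): max(-2, -15, -69) = -2
E (Nadia): min(51, -2) = -2
U (Lin): max(-63, -17, -6) = -6
V (Lin): max(83, 20) = 83
F (Nadia): min(-6, 83) = -6
W (Lin): max(-70, -55, -81) = -55
X (Lin): max(-58, -90, -62) = -58
Y (Lin): max(21, 19) = 21
G (Nadia): min(-55, -58, 21) = -58
A (Lin): max(-2, -6, -58) = -2
Z (Lin): max(-24, -84, 52) = 52
AA (Lin): max(-44, 74) = 74
AB (Lin): max(78, -56) = 78
AC (Lin): max(-82, -92, 76) = 76
H (Nadia): min(52, 74, 78, 76) = 52
AD (Lin): max(65, -60, -13) = 65
AE (Lin): max(-41, -82) = -41
J (Nadia): min(65, -41) = -41
AF (Lin): max(48, 23) = 48
AG (Lin): max(33, -5, 86) = 86
AH (Lin): max(70, 17) = 70
K (Nadia): min(48, 86, 70) = 48
B (Lin): max(52, -41, 48) = 52
AJ (Lin): max(-75, 70, 55) = 70
AK (Lin): max(17, 52, 58, -1) = 58
AL (Lin): max(-67, 90, 87) = 90
L (Nadia): min(70, 58, 90) = 58
AM (Lin): max(60, -13, -15, 3) = 60
AN (Lin): max(-8, -27) = -8
M (Nadia): min(60, -8) = -8
C (Lin): max(58, -8) = 58
AP (Lin): max(-55, -39) = -39
AQ (Lin): max(26, 44) = 44
N (Nadia): min(-39, 44) = -39
AR (Lin): max(-88, -54) = -54
AS (Lin): max(-49, -28) = -28
AT (Lin): max(31, 52, -43) = 52
AU (Lin): max(-64, 79) = 79
P (Nadia): min(-54, -28, 52, 79) = -54
AV (Lin): max(22, -9) = 22
AW (Lin): max(98, 60, 79) = 98
AX (Lin): max(80, 58, -81) = 80
AY (Lin): max(-60, -56) = -56
Q (Nadia): min(22, 98, 80, -56) = -56
AZ (Lin): max(51, -70) = 51
BA (Lin): max(13, 45, 61, -85) = 61
R (Nadia): min(51, 61) = 51
D (Lin): max(-39, -54, -56, 51) = 51
R0 (Nadia): min(-2, 52, 58, 51) = -2
At R0, Nadia picks A (lowest: -2).
At A, Lin picks E (highest: -2).
At E, Nadia picks T (lowest: -2).
At T, Lin picks t5 (highest: -2).
Terminal value -2.

t5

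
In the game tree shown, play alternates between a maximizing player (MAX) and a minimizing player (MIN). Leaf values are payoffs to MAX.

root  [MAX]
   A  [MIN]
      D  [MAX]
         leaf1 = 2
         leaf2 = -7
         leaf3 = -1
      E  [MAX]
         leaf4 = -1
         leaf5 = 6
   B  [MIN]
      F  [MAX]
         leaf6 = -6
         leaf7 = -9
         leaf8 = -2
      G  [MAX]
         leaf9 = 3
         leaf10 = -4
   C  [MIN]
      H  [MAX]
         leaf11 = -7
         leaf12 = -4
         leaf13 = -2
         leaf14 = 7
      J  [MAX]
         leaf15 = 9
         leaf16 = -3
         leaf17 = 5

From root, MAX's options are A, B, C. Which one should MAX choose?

C

D (MAX): max(2, -7, -1) = 2
E (MAX): max(-1, 6) = 6
A (MIN): min(2, 6) = 2
F (MAX): max(-6, -9, -2) = -2
G (MAX): max(3, -4) = 3
B (MIN): min(-2, 3) = -2
H (MAX): max(-7, -4, -2, 7) = 7
J (MAX): max(9, -3, 5) = 9
C (MIN): min(7, 9) = 7
root (MAX): max(2, -2, 7) = 7
MAX at root wants the highest of {A=2, B=-2, C=7}, so chooses C.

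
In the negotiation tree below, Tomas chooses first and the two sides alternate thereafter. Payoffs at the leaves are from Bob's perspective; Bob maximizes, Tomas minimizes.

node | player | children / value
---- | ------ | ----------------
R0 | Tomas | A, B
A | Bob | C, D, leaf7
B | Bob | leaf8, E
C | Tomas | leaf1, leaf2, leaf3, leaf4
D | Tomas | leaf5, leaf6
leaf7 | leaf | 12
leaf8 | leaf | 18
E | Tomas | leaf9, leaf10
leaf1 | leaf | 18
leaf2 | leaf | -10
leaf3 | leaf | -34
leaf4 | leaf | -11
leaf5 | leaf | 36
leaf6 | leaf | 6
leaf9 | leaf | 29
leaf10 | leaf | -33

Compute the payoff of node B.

E (Tomas): min(29, -33) = -33
B (Bob): max(18, -33) = 18

18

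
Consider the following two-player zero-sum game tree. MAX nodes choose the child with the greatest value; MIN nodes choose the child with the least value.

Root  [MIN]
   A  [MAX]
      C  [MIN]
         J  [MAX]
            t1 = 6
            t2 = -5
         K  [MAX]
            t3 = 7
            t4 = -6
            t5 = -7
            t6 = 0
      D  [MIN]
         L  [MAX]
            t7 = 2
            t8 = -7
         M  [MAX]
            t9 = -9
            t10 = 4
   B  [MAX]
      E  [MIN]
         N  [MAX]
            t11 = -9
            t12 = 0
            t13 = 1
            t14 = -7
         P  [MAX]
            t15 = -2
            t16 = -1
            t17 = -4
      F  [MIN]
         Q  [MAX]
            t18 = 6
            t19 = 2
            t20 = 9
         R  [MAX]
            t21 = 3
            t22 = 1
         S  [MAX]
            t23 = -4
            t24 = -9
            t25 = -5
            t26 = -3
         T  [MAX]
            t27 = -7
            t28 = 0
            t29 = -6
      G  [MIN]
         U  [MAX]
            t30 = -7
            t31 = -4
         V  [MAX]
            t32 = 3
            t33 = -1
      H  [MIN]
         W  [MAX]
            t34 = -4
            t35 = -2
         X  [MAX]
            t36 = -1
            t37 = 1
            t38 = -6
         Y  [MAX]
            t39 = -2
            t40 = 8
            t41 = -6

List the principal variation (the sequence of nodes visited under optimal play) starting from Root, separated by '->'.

Root -> B -> E -> P -> t16

J (MAX): max(6, -5) = 6
K (MAX): max(7, -6, -7, 0) = 7
C (MIN): min(6, 7) = 6
L (MAX): max(2, -7) = 2
M (MAX): max(-9, 4) = 4
D (MIN): min(2, 4) = 2
A (MAX): max(6, 2) = 6
N (MAX): max(-9, 0, 1, -7) = 1
P (MAX): max(-2, -1, -4) = -1
E (MIN): min(1, -1) = -1
Q (MAX): max(6, 2, 9) = 9
R (MAX): max(3, 1) = 3
S (MAX): max(-4, -9, -5, -3) = -3
T (MAX): max(-7, 0, -6) = 0
F (MIN): min(9, 3, -3, 0) = -3
U (MAX): max(-7, -4) = -4
V (MAX): max(3, -1) = 3
G (MIN): min(-4, 3) = -4
W (MAX): max(-4, -2) = -2
X (MAX): max(-1, 1, -6) = 1
Y (MAX): max(-2, 8, -6) = 8
H (MIN): min(-2, 1, 8) = -2
B (MAX): max(-1, -3, -4, -2) = -1
Root (MIN): min(6, -1) = -1
At Root, MIN picks B (lowest: -1).
At B, MAX picks E (highest: -1).
At E, MIN picks P (lowest: -1).
At P, MAX picks t16 (highest: -1).
Terminal value -1.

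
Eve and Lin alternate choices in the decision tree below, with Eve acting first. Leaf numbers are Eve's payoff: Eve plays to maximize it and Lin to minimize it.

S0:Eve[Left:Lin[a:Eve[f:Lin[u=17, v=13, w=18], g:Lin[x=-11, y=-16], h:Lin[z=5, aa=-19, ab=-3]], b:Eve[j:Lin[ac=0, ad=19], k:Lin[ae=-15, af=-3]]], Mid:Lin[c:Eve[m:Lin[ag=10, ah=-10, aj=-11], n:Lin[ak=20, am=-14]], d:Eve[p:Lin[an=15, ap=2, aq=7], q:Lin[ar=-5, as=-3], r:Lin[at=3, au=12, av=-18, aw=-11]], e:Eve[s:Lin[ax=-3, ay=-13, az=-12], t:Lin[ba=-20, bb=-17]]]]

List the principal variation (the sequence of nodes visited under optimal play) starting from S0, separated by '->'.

f (Lin): min(17, 13, 18) = 13
g (Lin): min(-11, -16) = -16
h (Lin): min(5, -19, -3) = -19
a (Eve): max(13, -16, -19) = 13
j (Lin): min(0, 19) = 0
k (Lin): min(-15, -3) = -15
b (Eve): max(0, -15) = 0
Left (Lin): min(13, 0) = 0
m (Lin): min(10, -10, -11) = -11
n (Lin): min(20, -14) = -14
c (Eve): max(-11, -14) = -11
p (Lin): min(15, 2, 7) = 2
q (Lin): min(-5, -3) = -5
r (Lin): min(3, 12, -18, -11) = -18
d (Eve): max(2, -5, -18) = 2
s (Lin): min(-3, -13, -12) = -13
t (Lin): min(-20, -17) = -20
e (Eve): max(-13, -20) = -13
Mid (Lin): min(-11, 2, -13) = -13
S0 (Eve): max(0, -13) = 0
At S0, Eve picks Left (highest: 0).
At Left, Lin picks b (lowest: 0).
At b, Eve picks j (highest: 0).
At j, Lin picks ac (lowest: 0).
Terminal value 0.

S0 -> Left -> b -> j -> ac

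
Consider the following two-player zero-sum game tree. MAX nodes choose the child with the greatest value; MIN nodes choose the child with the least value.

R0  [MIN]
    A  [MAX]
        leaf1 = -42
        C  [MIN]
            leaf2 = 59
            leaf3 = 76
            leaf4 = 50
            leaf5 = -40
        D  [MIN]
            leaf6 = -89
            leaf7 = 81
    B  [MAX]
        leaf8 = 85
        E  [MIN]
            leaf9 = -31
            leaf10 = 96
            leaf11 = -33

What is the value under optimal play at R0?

-40

C (MIN): min(59, 76, 50, -40) = -40
D (MIN): min(-89, 81) = -89
A (MAX): max(-42, -40, -89) = -40
E (MIN): min(-31, 96, -33) = -33
B (MAX): max(85, -33) = 85
R0 (MIN): min(-40, 85) = -40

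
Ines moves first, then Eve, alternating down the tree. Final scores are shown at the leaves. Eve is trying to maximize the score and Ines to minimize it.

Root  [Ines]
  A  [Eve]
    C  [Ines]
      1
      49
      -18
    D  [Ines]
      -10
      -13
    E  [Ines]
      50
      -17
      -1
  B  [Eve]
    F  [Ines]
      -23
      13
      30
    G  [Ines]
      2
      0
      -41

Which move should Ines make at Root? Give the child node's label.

C (Ines): min(1, 49, -18) = -18
D (Ines): min(-10, -13) = -13
E (Ines): min(50, -17, -1) = -17
A (Eve): max(-18, -13, -17) = -13
F (Ines): min(-23, 13, 30) = -23
G (Ines): min(2, 0, -41) = -41
B (Eve): max(-23, -41) = -23
Root (Ines): min(-13, -23) = -23
Ines at Root wants the lowest of {A=-13, B=-23}, so chooses B.

B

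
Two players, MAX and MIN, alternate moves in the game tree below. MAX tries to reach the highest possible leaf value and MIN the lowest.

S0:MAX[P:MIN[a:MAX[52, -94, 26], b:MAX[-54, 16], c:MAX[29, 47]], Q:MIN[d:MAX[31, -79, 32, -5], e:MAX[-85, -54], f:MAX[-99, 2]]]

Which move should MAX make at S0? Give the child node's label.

P

a (MAX): max(52, -94, 26) = 52
b (MAX): max(-54, 16) = 16
c (MAX): max(29, 47) = 47
P (MIN): min(52, 16, 47) = 16
d (MAX): max(31, -79, 32, -5) = 32
e (MAX): max(-85, -54) = -54
f (MAX): max(-99, 2) = 2
Q (MIN): min(32, -54, 2) = -54
S0 (MAX): max(16, -54) = 16
MAX at S0 wants the highest of {P=16, Q=-54}, so chooses P.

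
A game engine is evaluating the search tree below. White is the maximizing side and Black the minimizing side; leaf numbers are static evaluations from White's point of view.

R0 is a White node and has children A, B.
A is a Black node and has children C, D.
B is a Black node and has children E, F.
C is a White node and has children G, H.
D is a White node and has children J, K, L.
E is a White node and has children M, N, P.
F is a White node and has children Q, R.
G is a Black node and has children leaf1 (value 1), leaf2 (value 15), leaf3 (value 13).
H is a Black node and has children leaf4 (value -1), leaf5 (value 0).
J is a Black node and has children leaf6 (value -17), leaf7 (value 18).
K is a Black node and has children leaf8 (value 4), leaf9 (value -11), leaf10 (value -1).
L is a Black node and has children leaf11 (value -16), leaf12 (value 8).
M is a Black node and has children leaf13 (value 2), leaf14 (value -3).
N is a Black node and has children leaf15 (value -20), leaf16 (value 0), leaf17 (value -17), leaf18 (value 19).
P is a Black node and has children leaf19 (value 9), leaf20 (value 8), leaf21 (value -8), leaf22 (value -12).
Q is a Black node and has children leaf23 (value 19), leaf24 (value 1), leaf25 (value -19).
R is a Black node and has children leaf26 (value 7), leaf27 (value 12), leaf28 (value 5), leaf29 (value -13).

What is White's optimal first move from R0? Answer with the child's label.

G (Black): min(1, 15, 13) = 1
H (Black): min(-1, 0) = -1
C (White): max(1, -1) = 1
J (Black): min(-17, 18) = -17
K (Black): min(4, -11, -1) = -11
L (Black): min(-16, 8) = -16
D (White): max(-17, -11, -16) = -11
A (Black): min(1, -11) = -11
M (Black): min(2, -3) = -3
N (Black): min(-20, 0, -17, 19) = -20
P (Black): min(9, 8, -8, -12) = -12
E (White): max(-3, -20, -12) = -3
Q (Black): min(19, 1, -19) = -19
R (Black): min(7, 12, 5, -13) = -13
F (White): max(-19, -13) = -13
B (Black): min(-3, -13) = -13
R0 (White): max(-11, -13) = -11
White at R0 wants the highest of {A=-11, B=-13}, so chooses A.

A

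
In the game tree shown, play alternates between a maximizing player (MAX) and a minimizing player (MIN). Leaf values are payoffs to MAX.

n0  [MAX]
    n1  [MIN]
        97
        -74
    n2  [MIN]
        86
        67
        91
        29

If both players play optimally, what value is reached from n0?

n1 (MIN): min(97, -74) = -74
n2 (MIN): min(86, 67, 91, 29) = 29
n0 (MAX): max(-74, 29) = 29

29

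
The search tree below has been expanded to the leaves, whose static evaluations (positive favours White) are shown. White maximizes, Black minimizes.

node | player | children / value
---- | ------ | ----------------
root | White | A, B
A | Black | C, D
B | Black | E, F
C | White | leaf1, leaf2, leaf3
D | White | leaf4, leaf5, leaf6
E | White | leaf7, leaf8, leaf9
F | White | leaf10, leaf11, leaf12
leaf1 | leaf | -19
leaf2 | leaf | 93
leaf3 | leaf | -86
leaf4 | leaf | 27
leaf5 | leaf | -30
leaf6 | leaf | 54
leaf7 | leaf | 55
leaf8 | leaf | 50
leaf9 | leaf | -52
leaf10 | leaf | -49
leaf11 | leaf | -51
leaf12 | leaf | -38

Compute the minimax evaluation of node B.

E (White): max(55, 50, -52) = 55
F (White): max(-49, -51, -38) = -38
B (Black): min(55, -38) = -38

-38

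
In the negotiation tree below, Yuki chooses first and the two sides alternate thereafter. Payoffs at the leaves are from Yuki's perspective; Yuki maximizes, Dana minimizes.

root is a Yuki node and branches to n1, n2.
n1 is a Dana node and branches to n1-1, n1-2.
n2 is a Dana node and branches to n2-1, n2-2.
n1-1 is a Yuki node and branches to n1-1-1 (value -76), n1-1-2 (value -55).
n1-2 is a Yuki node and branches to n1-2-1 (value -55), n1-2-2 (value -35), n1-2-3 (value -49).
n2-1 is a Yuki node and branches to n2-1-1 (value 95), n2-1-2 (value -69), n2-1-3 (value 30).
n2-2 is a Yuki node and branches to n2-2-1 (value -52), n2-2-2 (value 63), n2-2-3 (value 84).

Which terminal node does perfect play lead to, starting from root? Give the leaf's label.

n1-1 (Yuki): max(-76, -55) = -55
n1-2 (Yuki): max(-55, -35, -49) = -35
n1 (Dana): min(-55, -35) = -55
n2-1 (Yuki): max(95, -69, 30) = 95
n2-2 (Yuki): max(-52, 63, 84) = 84
n2 (Dana): min(95, 84) = 84
root (Yuki): max(-55, 84) = 84
At root, Yuki picks n2 (highest: 84).
At n2, Dana picks n2-2 (lowest: 84).
At n2-2, Yuki picks n2-2-3 (highest: 84).
Terminal value 84.

n2-2-3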